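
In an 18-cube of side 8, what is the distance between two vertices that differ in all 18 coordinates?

Diagonal = √18 · 8 ≈ 33.9411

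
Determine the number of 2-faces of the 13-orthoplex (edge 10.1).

Each 2-face is the convex hull of 3 vertices, one chosen as ±e_i from each of 3 distinct axes: 2^3·C(13,3) = 2288.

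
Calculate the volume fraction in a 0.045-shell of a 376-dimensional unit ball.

1 - (1-0.045)^376 ≈ 0.9999999697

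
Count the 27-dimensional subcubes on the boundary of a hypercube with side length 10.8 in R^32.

An n-cube has C(n,k)·2^(n-k) k-faces. Here C(32,27)·2^5 = 201376·32 = 6444032.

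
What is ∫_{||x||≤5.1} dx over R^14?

The n-ball volume is π^(n/2)·r^n/Γ(n/2+1). With n=14, r=5.1: V ≈ 4.82615e+09.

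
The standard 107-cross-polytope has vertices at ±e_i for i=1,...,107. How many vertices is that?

The vertices are ±e_1, ..., ±e_107, so there are 2·107 = 214.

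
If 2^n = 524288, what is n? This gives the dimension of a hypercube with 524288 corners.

The n-cube has 2^n vertices, and 524288 = 2^19, so n = 19.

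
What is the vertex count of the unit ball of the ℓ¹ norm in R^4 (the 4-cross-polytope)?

Number of vertices = 2n = 8.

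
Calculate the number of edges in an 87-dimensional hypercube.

Each of the 2^87 = 154742504910672534362390528 vertices has degree 87; total edges = 87·2^87/2 = 6731298963614255244763987968.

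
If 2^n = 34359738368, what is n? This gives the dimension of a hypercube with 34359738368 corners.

The n-cube has 2^n vertices, and 34359738368 = 2^35, so n = 35.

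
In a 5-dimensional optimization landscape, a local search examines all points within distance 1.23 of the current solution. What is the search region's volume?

V_5(1.23) = π^(5/2) · (1.23)^5 / Γ(5/2 + 1) ≈ 14.8192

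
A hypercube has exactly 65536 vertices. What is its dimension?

The n-cube has 2^n vertices, and 65536 = 2^16, so n = 16.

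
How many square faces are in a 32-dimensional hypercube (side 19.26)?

f_2(32-cube) = (32 choose 2) · 2^30 = 532575944704.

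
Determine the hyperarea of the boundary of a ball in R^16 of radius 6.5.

S = n·V_n(r)/r = 16·V_16(6.5)/6.5 (volume-to-surface relation), giving 51185893014090757·π^8/82575360 ≈ 5.88164e+12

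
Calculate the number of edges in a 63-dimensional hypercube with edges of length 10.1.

The 63-cube has n·2^(n-1) = 63·2^62 = 63·4611686018427387904 = 290536219160925437952 edges.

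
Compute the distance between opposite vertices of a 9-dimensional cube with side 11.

The space diagonal of an n-cube of side s is s√n. Here 11·√9 = 33.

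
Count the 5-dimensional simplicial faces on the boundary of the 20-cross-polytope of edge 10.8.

An n-cross-polytope has 2^(k+1)·C(n,k+1) k-faces. Here 2^6·C(20,6) = 64·38760 = 2480640.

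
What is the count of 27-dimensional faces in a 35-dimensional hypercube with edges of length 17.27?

Choose 27 of 35 axes to span the face (C(35,27) = 23535820 ways), then fix each of the remaining 8 coordinates at one of its two extreme values (2^8 = 256 ways): 23535820·256 = 6025169920.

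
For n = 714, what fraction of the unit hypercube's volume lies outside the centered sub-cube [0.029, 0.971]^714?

The inner cube has side 1-2·0.029 = 0.942 and volume (0.942)^714 ≈ 2.967e-19, so the shell holds 1 - 2.967e-19 of the volume.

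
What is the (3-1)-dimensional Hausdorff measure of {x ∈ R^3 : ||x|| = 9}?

S = n·V_n(r)/r = 3·V_3(9)/9 (volume-to-surface relation), giving 4πr² = 4π·(9)² ≈ 1017.88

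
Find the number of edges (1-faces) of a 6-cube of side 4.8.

Number of 1-faces = C(6,1) · 2^(6-1) = 6 · 32 = 192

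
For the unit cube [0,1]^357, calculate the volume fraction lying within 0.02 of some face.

Shell fraction = 1 - (1-0.04)^357 ≈ 0.9999995314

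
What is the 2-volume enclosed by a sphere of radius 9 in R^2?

Volume = π^{2/2}·(9)^2/Γ(2) = 81·π ≈ 254.469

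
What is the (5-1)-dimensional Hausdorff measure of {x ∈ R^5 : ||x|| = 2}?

S = n·V_n(r)/r = 5·V_5(2)/2 (volume-to-surface relation), giving 128·π^2/3 ≈ 421.103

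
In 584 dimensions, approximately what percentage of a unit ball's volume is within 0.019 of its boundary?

1 - (1-0.019)^584 ≈ 0.999986 ≈ 99.998636%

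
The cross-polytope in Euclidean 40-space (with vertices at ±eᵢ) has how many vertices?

An n-cross-polytope has 2n vertices; here n = 40, giving 80.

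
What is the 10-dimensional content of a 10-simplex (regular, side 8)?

For a regular n-simplex with edge a, V = (a^n / n!)·√((n+1)/2^n). With a=8, n=10: V ≈ 30.6678.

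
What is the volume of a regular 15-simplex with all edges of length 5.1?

V_15 = √(16) · 5.1^15 / (15! · 2^(15/2)) ≈ 0.000694046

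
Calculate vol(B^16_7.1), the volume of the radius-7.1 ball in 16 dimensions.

Volume = π^{16/2}·(7.1)^16/Γ(9) ≈ 9.81323e+12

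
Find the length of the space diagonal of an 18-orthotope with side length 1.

Diagonal = √18 · 1 ≈ 4.24264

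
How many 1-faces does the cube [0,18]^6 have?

Number of 1-faces = C(6,1)·2^(6-1) = 6·32 = 192.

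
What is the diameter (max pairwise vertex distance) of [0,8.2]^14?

The space diagonal of an n-cube of side s is s√n. Here 8.2·√14 ≈ 30.6816.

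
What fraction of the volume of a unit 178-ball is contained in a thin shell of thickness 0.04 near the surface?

V(inner)/V(outer) = ((1-0.04)/1)^178 ≈ 0.0006987, so the shell fraction is 0.999301.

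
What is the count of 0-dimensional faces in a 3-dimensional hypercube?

Choose 0 of 3 axes to span the face (C(3,0) = 1 way), then fix each of the remaining 3 coordinates at one of its two extreme values (2^3 = 8 ways): 1·8 = 8.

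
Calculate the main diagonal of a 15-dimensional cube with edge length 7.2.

||(7.2,7.2,...,7.2)|| = √(15)·7.2 ≈ 27.8855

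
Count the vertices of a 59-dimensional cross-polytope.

Number of vertices = 2n = 118.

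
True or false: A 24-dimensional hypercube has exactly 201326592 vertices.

False. The 24-cube has 2^24 = 16777216 vertices.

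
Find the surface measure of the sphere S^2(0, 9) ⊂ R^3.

S = n·V_n(r)/r = 3·V_3(9)/9 (volume-to-surface relation), giving 4πr² = 4π·(9)² ≈ 1017.88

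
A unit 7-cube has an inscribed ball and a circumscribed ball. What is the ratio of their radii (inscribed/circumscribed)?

For an n-cube of any side s, the inradius is s/2 and the circumradius is s√n/2, so the ratio is 1/√7 ≈ 0.377964.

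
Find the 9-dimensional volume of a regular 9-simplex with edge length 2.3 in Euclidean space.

For a regular n-simplex with edge a, V = (a^n / n!)·√((n+1)/2^n). With a=2.3, n=9: V ≈ 0.000693669.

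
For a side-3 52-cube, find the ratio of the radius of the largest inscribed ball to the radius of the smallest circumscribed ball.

For an n-cube of any side s, the inradius is s/2 and the circumradius is s√n/2, so the ratio is 1/√52 ≈ 0.138675.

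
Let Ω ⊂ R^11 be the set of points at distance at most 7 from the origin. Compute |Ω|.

The n-ball volume is π^(n/2)·r^n/Γ(n/2+1). With n=11, r=7: V = 18078415936·π^5/1485 ≈ 3.72549e+09.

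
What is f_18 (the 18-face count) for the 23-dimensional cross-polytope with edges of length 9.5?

Each 18-face is the convex hull of 19 vertices, one chosen as ±e_i from each of 19 distinct axes: 2^19·C(23,19) = 4642570240.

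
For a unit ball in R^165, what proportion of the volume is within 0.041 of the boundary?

V(inner)/V(outer) = ((1-0.041)/1)^165 ≈ 0.001, so the shell fraction is 0.999.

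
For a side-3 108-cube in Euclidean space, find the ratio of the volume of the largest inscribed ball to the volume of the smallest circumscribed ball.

Volume scales as r^n, and r_in/r_out = 1/√108, giving (1/√108)^108 ≈ 1.56717e-110.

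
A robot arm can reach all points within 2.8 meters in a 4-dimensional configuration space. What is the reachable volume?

Volume = π^{4/2}·(2.8)^4/Γ(3) ≈ 303.321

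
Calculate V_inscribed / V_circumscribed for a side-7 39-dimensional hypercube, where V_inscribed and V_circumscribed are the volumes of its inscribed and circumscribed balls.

V_in/V_out = n^(-n/2) = 39^(-39/2) ≈ 9.42411e-32.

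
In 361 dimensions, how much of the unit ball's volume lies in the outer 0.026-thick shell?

1 - (1-0.026)^361 ≈ 0.999926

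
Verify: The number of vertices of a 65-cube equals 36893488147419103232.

True. The 65-cube has 2^65 = 36893488147419103232 vertices.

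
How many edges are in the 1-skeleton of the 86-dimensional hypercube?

An n-cube has n·2^(n-1) edges. With n = 86: 86·38685626227668133590597632 = 3326963855579459488791396352.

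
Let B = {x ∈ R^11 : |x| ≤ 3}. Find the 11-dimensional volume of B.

Volume = π^{11/2}·(3)^11/Γ(13/2) = 419904·π^5/385 ≈ 333763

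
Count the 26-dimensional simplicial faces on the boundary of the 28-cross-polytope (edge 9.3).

Number of 26-faces = 2^(26+1) · C(28,26+1) = 134217728 · 28 = 3758096384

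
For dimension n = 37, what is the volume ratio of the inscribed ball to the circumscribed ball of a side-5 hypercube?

The radii are 5/2 and 5√37/2, so the volume ratio is (1/√37)^37 = 37^{-37/2} ≈ 9.73348e-30.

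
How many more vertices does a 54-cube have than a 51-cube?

The 54-cube has 2^54 = 18014398509481984 vertices. The 51-cube has 2^51 = 2251799813685248 vertices. Difference: 18014398509481984 - 2251799813685248 = 15762598695796736.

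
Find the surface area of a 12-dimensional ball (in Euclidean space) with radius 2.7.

S = n·V_n(r)/r = 12·V_12(2.7)/2.7 (volume-to-surface relation), giving 890737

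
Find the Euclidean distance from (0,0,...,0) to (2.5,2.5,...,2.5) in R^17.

||(2.5,2.5,...,2.5)|| = √(17)·2.5 ≈ 10.3078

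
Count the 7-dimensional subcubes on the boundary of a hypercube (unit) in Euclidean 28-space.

An n-cube has C(n,k)·2^(n-k) k-faces. Here C(28,7)·2^21 = 1184040·2097152 = 2483111854080.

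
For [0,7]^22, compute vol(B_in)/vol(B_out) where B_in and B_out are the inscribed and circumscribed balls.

The radii are 7/2 and 7√22/2, so the volume ratio is (1/√22)^22 = 22^{-22/2} ≈ 1.7114e-15.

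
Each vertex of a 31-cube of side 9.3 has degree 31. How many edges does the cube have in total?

An n-cube has n·2^(n-1) edges. With n = 31: 31·1073741824 = 33285996544.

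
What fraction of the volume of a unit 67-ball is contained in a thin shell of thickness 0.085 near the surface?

V(inner)/V(outer) = ((1-0.085)/1)^67 ≈ 0.002601, so the shell fraction is 0.997399.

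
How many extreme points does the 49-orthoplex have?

Number of vertices = 2n = 98.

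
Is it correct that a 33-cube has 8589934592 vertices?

True. The 33-cube has 2^33 = 8589934592 vertices.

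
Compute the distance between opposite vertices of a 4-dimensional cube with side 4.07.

d = √(4.07² + 4.07² + ... + 4.07²) [4 terms] = √(4·4.07²) = 4.07√4 = 8.14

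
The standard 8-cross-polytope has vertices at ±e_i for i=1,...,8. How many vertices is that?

The vertices are ±e_1, ..., ±e_8, so there are 2·8 = 16.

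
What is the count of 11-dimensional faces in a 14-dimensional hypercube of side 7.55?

Number of 11-faces = C(14,11) · 2^(14-11) = 364 · 8 = 2912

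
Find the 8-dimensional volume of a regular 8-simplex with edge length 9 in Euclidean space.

For a regular n-simplex with edge a, V = (a^n / n!)·√((n+1)/2^n). With a=9, n=8: V ≈ 200.18.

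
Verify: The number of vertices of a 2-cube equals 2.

False. The 2-cube has 2^2 = 4 vertices.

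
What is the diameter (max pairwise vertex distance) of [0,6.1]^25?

The space diagonal of an n-cube of side s is s√n. Here 6.1·√25 = 30.5.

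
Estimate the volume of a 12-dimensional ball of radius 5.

The n-ball volume is π^(n/2)·r^n/Γ(n/2+1). With n=12, r=5: V = 48828125·π^6/144 ≈ 3.25992e+08.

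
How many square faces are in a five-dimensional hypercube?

An n-cube has C(n,k)·2^(n-k) k-faces. Here C(5,2)·2^3 = 10·8 = 80.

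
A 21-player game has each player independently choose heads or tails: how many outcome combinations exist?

An n-cube has 2^n vertices; for n = 21 that is 2^21 = 2097152.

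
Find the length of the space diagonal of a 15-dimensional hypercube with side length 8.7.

d = √(8.7² + 8.7² + ... + 8.7²) [15 terms] = √(15·8.7²) = 8.7√15 ≈ 33.695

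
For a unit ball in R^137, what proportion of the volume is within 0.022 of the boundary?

Shell fraction = 1 - (1-0.022)^137 ≈ 0.95253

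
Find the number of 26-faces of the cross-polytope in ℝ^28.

f_26(28-orthoplex) = 2^27 · (28 choose 27) = 3758096384.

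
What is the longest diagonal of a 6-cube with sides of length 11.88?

Diagonal = √6 · 11.88 ≈ 29.0999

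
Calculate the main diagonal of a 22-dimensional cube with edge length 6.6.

The space diagonal of an n-cube of side s is s√n. Here 6.6·√22 ≈ 30.9567.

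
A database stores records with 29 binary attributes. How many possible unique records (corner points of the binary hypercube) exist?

Each vertex is a binary string of length 29, so there are 2^29 = 536870912.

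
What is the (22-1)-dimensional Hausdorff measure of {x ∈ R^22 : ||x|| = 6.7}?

S_22(6.7) = 2·π^(22/2)·(6.7)^21 / Γ(22/2) ≈ 3.60983e+16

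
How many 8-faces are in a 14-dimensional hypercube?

Choose 8 of 14 axes to span the face (C(14,8) = 3003 ways), then fix each of the remaining 6 coordinates at one of its two extreme values (2^6 = 64 ways): 3003·64 = 192192.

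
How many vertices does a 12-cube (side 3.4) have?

An n-cube has 2^n vertices; for n = 12 that is 2^12 = 4096.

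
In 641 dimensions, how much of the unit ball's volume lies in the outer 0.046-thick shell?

1 - (1-0.046)^641 ≈ 1 - 7.772e-14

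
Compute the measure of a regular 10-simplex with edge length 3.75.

V = (3.75^10 / 10!) · √((10+1) / 2^10) ≈ 0.0157071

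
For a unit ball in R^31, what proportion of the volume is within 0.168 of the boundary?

V(inner)/V(outer) = ((1-0.168)/1)^31 ≈ 0.003341, so the shell fraction is 0.996659.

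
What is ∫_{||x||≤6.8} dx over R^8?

The n-ball volume is π^(n/2)·r^n/Γ(n/2+1). With n=8, r=6.8: V ≈ 1.85549e+07.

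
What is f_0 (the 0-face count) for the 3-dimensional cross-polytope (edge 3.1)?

f_0(3-orthoplex) = 2^1 · (3 choose 1) = 6.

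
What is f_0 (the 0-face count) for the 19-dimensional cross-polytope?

Number of 0-faces = 2^(0+1) · C(19,0+1) = 2 · 19 = 38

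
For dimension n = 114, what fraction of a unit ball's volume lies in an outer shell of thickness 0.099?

1 - (1-0.099)^114 ≈ 0.999993 ≈ 99.999310%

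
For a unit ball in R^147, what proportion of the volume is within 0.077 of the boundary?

Shell fraction = 1 - (1-0.077)^147 ≈ 0.999992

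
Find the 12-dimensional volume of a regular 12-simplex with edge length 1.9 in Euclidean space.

V = (1.9^12 / 12!) · √((12+1) / 2^12) ≈ 2.60314e-07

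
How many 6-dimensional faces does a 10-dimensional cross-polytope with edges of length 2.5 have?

Number of 6-faces = 2^(6+1) · C(10,6+1) = 128 · 120 = 15360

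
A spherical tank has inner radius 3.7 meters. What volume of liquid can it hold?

The n-ball volume is π^(n/2)·r^n/Γ(n/2+1). With n=3, r=3.7: V ≈ 212.175.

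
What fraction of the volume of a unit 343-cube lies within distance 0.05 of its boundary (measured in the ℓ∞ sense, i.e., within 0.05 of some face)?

Shell fraction = 1 - (1-0.1)^343 ≈ 1 - 2.019e-16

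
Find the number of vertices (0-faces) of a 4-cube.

Choose 0 of 4 axes to span the face (C(4,0) = 1 way), then fix each of the remaining 4 coordinates at one of its two extreme values (2^4 = 16 ways): 1·16 = 16.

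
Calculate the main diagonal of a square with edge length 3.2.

d = √(3.2² + 3.2² + ... + 3.2²) [2 terms] = √(2·3.2²) = 3.2√2 ≈ 4.52548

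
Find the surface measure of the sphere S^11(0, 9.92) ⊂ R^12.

The surface area of an n-ball is 2π^(n/2) r^(n-1) / Γ(n/2). For n=12, r=9.92: 1.46682e+12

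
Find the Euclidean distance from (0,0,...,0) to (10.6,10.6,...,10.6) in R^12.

Diagonal = √12 · 10.6 ≈ 36.7195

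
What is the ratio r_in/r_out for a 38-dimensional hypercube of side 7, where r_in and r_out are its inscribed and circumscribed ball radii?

For an n-cube of any side s, the inradius is s/2 and the circumradius is s√n/2, so the ratio is 1/√38 ≈ 0.162221.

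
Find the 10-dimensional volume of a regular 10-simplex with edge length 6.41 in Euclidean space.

For a regular n-simplex with edge a, V = (a^n / n!)·√((n+1)/2^n). With a=6.41, n=10: V ≈ 3.34475.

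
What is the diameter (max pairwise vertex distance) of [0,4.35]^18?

Diagonal = √18 · 4.35 ≈ 18.4555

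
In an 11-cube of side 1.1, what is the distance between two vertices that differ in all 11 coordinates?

Diagonal = √11 · 1.1 ≈ 3.64829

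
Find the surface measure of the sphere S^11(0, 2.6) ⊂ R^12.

S_12(2.6) = 2·π^(12/2)·(2.6)^11 / Γ(12/2) ≈ 588105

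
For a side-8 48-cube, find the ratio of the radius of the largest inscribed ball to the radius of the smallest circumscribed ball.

Ratio = (s/2)/(s√48/2) = 48^(-1/2) ≈ 0.144338.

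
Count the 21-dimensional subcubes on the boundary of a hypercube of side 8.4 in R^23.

Number of 21-faces = C(23,21) · 2^(23-21) = 253 · 4 = 1012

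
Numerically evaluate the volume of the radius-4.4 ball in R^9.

The n-ball volume is π^(n/2)·r^n/Γ(n/2+1). With n=9, r=4.4: V ≈ 2.03888e+06.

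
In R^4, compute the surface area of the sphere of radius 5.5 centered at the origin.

S_4(5.5) = 2·π^(4/2)·(5.5)^3 / Γ(4/2) = 1331·π^2/4 ≈ 3284.11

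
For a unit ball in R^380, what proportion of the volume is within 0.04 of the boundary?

1 - (1-0.04)^380 ≈ 0.9999998167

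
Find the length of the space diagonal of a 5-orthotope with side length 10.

Diagonal = √5 · 10 ≈ 22.3607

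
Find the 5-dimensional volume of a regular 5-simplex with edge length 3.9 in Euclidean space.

Volume = 3.9^5 · √(6/2^5) / 5! ≈ 3.25569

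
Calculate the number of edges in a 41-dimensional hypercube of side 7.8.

An n-cube has n·2^(n-1) edges. With n = 41: 41·1099511627776 = 45079976738816.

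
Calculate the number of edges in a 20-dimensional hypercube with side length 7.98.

An n-cube has n·2^(n-1) edges. With n = 20: 20·524288 = 10485760.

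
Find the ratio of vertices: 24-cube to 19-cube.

The 24-cube has 2^24 = 16777216 vertices. The 19-cube has 2^19 = 524288 vertices. Ratio: 16777216/524288 = 32.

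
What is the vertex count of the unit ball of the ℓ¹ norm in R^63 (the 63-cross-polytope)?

An n-cross-polytope has 2n vertices; here n = 63, giving 126.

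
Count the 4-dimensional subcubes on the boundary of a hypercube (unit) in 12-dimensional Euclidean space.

Number of 4-faces = C(12,4) · 2^(12-4) = 495 · 256 = 126720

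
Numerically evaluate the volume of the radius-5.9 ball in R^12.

Volume = π^{12/2}·(5.9)^12/Γ(7) ≈ 2.3757e+09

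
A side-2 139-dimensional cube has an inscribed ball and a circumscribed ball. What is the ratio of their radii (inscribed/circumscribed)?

For an n-cube of any side s, the inradius is s/2 and the circumradius is s√n/2, so the ratio is 1/√139 ≈ 0.0848189.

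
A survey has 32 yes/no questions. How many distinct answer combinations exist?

An n-cube has 2^n vertices; for n = 32 that is 2^32 = 4294967296.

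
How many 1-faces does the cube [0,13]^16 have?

Number of 1-faces = C(16,1)·2^(16-1) = 16·32768 = 524288.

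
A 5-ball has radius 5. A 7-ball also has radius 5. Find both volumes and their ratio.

V_5(5) ≈ 16449.3. V_7(5) ≈ 369122. Ratio V_5/V_7 ≈ 0.04456.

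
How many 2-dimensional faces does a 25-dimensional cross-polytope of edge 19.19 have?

f_2(25-orthoplex) = 2^3 · (25 choose 3) = 18400.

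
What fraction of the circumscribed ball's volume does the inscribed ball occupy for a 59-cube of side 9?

V_in / V_out = (r_in/r_out)^59 = (1/√59)^59 = 59^(-59/2) ≈ 5.75262e-53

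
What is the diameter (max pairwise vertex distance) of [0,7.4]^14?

Diagonal = √14 · 7.4 ≈ 27.6883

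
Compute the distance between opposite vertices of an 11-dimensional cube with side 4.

The space diagonal of an n-cube of side s is s√n. Here 4·√11 ≈ 13.2665.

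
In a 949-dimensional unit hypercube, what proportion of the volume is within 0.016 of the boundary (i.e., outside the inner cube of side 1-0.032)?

Shell fraction = 1 - (1-0.032)^949 ≈ 1 - 3.942e-14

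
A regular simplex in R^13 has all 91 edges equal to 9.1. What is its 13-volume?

V = (9.1^13 / 13!) · √((13+1) / 2^13) ≈ 19.4817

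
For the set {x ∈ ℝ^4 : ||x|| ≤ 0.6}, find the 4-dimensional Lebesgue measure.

V_4(0.6) = π^(4/2) · (0.6)^4 / Γ(4/2 + 1) ≈ 0.63955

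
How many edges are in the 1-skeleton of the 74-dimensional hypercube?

The 74-cube has n·2^(n-1) = 74·2^73 = 74·9444732965739290427392 = 698910239464707491627008 edges.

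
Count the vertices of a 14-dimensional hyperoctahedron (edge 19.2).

Number of vertices = 2n = 28.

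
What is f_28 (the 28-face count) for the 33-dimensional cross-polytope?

An n-cross-polytope has 2^(k+1)·C(n,k+1) k-faces. Here 2^29·C(33,29) = 536870912·40920 = 21968757719040.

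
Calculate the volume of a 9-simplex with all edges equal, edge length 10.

V_9 = √(10) · 10^9 / (9! · 2^(9/2)) ≈ 385.125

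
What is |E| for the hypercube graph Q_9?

The 9-cube has n·2^(n-1) = 9·2^8 = 9·256 = 2304 edges.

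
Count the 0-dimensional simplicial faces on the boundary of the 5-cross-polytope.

An n-cross-polytope has 2^(k+1)·C(n,k+1) k-faces. Here 2^1·C(5,1) = 2·5 = 10.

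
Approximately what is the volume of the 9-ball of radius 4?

V_9(4) = π^(9/2) · (4)^9 / Γ(9/2 + 1) = 8388608·π^4/945 ≈ 864684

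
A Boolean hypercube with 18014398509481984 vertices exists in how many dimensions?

The n-cube has 2^n vertices, and 18014398509481984 = 2^54, so n = 54.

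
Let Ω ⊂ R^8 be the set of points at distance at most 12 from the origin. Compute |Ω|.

Volume = π^{8/2}·(12)^8/Γ(5) = 17915904·π^4 ≈ 1.74517e+09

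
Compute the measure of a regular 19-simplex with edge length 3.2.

V_19 = √(20) · 3.2^19 / (19! · 2^(19/2)) ≈ 2.01134e-10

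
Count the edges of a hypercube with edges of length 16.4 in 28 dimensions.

An n-cube has n·2^(n-1) edges. With n = 28: 28·134217728 = 3758096384.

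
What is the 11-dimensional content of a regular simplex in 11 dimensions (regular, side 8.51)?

Volume = 8.51^11 · √(12/2^11) / 11! ≈ 32.5084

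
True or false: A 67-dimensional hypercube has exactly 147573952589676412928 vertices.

True. The 67-cube has 2^67 = 147573952589676412928 vertices.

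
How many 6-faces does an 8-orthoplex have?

Number of 6-faces = 2^(6+1) · C(8,6+1) = 128 · 8 = 1024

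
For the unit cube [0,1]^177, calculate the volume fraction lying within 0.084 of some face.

The inner cube has side 1-2·0.084 = 0.832 and volume (0.832)^177 ≈ 7.275e-15, so the shell holds 1 - 7.275e-15 of the volume.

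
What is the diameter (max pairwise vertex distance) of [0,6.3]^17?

Diagonal = √17 · 6.3 ≈ 25.9756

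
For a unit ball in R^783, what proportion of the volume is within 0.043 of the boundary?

V(inner)/V(outer) = ((1-0.043)/1)^783 ≈ 1.133e-15, so the shell fraction is 1 - 1.133e-15.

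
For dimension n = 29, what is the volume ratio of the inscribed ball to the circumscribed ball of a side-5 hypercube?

V_in / V_out = (r_in/r_out)^29 = (1/√29)^29 = 29^(-29/2) ≈ 6.24064e-22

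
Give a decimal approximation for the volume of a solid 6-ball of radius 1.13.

Volume = π^{6/2}·(1.13)^6/Γ(4) ≈ 10.7589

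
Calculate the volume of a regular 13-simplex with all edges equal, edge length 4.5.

V = (4.5^13 / 13!) · √((13+1) / 2^13) ≈ 0.00205993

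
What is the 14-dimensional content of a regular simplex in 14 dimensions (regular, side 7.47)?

V = (7.47^14 / 14!) · √((14+1) / 2^14) ≈ 0.584677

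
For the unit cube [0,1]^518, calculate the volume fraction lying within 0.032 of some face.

1 - (1 - 2·0.032)^518 = 1 - 0.936^518 ≈ 1 - 1.321e-15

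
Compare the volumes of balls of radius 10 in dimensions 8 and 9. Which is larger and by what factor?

V_8(10) ≈ 4.05871e+08, V_9(10) ≈ 3.29851e+09. The 9-ball is larger by a factor of 8.127.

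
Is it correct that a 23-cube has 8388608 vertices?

True. The 23-cube has 2^23 = 8388608 vertices.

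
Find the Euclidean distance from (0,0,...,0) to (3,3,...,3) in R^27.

||(3,3,...,3)|| = √(27)·3 ≈ 15.5885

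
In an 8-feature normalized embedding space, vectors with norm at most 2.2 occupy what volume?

The n-ball volume is π^(n/2)·r^n/Γ(n/2+1). With n=8, r=2.2: V ≈ 2227.25.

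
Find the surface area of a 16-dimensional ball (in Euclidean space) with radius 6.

|∂B_16(6)| = 6530347008·π^8/35 ≈ 1.77038e+12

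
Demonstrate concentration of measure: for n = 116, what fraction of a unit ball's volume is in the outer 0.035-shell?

1 - (1-0.035)^116 ≈ 0.983961 ≈ 98.40%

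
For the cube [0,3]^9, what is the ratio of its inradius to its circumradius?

Ratio = (s/2)/(s√9/2) = 9^(-1/2) ≈ 0.333333.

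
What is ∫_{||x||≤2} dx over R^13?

The n-ball volume is π^(n/2)·r^n/Γ(n/2+1). With n=13, r=2: V = 1048576·π^6/135135 ≈ 7459.87.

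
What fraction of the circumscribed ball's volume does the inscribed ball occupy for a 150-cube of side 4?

Volume scales as r^n, and r_in/r_out = 1/√150, giving (1/√150)^150 ≈ 6.21091e-164.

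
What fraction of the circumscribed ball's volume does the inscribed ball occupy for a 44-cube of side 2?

The radii are 2/2 and 2√44/2, so the volume ratio is (1/√44)^44 = 44^{-44/2} ≈ 6.98299e-37.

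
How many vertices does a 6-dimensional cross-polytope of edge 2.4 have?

An n-cross-polytope has 2n vertices; here n = 6, giving 12.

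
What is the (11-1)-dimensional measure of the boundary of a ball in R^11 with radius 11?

S = n·V_n(r)/r = 11·V_11(11)/11 (volume-to-surface relation), giving 1659995174464·π^5/945 ≈ 5.37557e+11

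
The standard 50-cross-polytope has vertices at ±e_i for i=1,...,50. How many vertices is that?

The vertices are ±e_1, ..., ±e_50, so there are 2·50 = 100.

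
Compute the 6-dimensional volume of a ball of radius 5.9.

Volume = π^{6/2}·(5.9)^6/Γ(4) ≈ 217977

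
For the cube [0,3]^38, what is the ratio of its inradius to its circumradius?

r_in / r_out = (3/2) / (3√38/2) = 1/√38 ≈ 0.162221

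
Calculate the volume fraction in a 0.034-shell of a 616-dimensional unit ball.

1 - (1-0.034)^616 ≈ 0.9999999994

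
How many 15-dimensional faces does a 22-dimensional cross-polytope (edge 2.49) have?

Each 15-face is the convex hull of 16 vertices, one chosen as ±e_i from each of 16 distinct axes: 2^16·C(22,16) = 4889837568.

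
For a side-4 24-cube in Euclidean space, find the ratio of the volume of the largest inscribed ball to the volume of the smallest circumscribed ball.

The radii are 4/2 and 4√24/2, so the volume ratio is (1/√24)^24 = 24^{-24/2} ≈ 2.7382e-17.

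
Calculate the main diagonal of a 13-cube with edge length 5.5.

||(5.5,5.5,...,5.5)|| = √(13)·5.5 ≈ 19.8305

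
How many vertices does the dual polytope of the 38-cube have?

The vertices are ±e_1, ..., ±e_38, so there are 2·38 = 76.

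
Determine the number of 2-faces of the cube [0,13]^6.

f_2(6-cube) = (6 choose 2) · 2^4 = 240.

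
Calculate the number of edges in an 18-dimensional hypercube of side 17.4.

Each of the 2^18 = 262144 vertices has degree 18; total edges = 18·2^18/2 = 2359296.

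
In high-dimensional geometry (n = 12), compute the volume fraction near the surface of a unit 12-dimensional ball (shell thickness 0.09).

1 - (1-0.09)^12 ≈ 0.677525 ≈ 67.75%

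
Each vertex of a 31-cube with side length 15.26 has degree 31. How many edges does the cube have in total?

An n-cube has n·2^(n-1) edges. With n = 31: 31·1073741824 = 33285996544.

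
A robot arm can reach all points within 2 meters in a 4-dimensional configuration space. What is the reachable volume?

V_4(2) = π^(4/2) · (2)^4 / Γ(4/2 + 1) = 8·π^2 ≈ 78.9568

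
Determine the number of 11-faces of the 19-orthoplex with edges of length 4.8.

An n-cross-polytope has 2^(k+1)·C(n,k+1) k-faces. Here 2^12·C(19,12) = 4096·50388 = 206389248.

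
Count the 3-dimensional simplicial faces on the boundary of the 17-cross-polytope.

An n-cross-polytope has 2^(k+1)·C(n,k+1) k-faces. Here 2^4·C(17,4) = 16·2380 = 38080.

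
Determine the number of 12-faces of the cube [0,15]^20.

f_12(20-cube) = (20 choose 12) · 2^8 = 32248320.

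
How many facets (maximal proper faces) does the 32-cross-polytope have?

f_31(32-orthoplex) = 2^32 · (32 choose 32) = 4294967296.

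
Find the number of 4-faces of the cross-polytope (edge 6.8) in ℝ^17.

Each 4-face is the convex hull of 5 vertices, one chosen as ±e_i from each of 5 distinct axes: 2^5·C(17,5) = 198016.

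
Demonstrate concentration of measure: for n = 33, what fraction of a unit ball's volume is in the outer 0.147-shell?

1 - (1-0.147)^33 ≈ 0.994736 ≈ 99.47%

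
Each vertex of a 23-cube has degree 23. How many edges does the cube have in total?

Number of 1-faces = C(23,1)·2^(23-1) = 23·4194304 = 96468992.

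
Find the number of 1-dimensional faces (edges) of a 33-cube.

Each of the 2^33 = 8589934592 vertices has degree 33; total edges = 33·2^33/2 = 141733920768.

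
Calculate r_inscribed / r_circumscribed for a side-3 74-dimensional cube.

r_in = 3/2 (half the side); r_out = 3√74/2 (half the diagonal). Ratio = 1/√74 ≈ 0.116248.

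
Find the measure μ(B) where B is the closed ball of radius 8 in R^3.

V_3(8) = π^(3/2) · (8)^3 / Γ(3/2 + 1) = 2048·π/3 ≈ 2144.66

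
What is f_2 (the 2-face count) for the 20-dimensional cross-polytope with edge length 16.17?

Each 2-face is the convex hull of 3 vertices, one chosen as ±e_i from each of 3 distinct axes: 2^3·C(20,3) = 9120.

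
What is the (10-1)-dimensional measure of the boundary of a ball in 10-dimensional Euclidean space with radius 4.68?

S = n·V_n(r)/r = 10·V_10(4.68)/4.68 (volume-to-surface relation), giving 2.74651e+07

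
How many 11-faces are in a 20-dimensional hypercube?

f_11(20-cube) = (20 choose 11) · 2^9 = 85995520.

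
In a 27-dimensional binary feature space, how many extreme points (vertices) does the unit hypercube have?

The 27-cube has 2^27 = 134217728 vertices.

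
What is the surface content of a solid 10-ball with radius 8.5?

S = n·V_n(r)/r = 10·V_10(8.5)/8.5 (volume-to-surface relation), giving 118587876497·π^5/6144 ≈ 5.90661e+09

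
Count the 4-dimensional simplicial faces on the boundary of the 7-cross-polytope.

Number of 4-faces = 2^(4+1) · C(7,4+1) = 32 · 21 = 672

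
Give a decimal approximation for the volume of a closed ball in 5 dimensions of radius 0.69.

Volume = π^{5/2}·(0.69)^5/Γ(7/2) ≈ 0.823273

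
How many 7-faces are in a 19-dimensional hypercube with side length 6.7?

Number of 7-faces = C(19,7) · 2^(19-7) = 50388 · 4096 = 206389248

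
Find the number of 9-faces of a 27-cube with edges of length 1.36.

An n-cube has C(n,k)·2^(n-k) k-faces. Here C(27,9)·2^18 = 4686825·262144 = 1228623052800.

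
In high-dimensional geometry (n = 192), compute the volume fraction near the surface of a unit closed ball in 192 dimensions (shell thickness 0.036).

1 - (1-0.036)^192 ≈ 0.999123 ≈ 99.91%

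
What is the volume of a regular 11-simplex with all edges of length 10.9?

For a regular n-simplex with edge a, V = (a^n / n!)·√((n+1)/2^n). With a=10.9, n=11: V ≈ 494.836.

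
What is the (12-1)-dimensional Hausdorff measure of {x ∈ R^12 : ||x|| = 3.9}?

S = n·V_n(r)/r = 12·V_12(3.9)/3.9 (volume-to-surface relation), giving 5.08696e+07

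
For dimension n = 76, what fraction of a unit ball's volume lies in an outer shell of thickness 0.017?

1 - (1-0.017)^76 ≈ 0.728314 ≈ 72.83%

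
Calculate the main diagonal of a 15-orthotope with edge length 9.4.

d = √(9.4² + 9.4² + ... + 9.4²) [15 terms] = √(15·9.4²) = 9.4√15 ≈ 36.406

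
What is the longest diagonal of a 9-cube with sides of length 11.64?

The space diagonal of an n-cube of side s is s√n. Here 11.64·√9 = 34.92.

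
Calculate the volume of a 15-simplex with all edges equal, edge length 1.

For a regular n-simplex with edge a, V = (a^n / n!)·√((n+1)/2^n). With a=1, n=15: V ≈ 1.6898e-14.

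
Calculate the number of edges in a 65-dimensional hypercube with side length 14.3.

Number of 1-faces = C(65,1)·2^(65-1) = 65·18446744073709551616 = 1199038364791120855040.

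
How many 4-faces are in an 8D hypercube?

Choose 4 of 8 axes to span the face (C(8,4) = 70 ways), then fix each of the remaining 4 coordinates at one of its two extreme values (2^4 = 16 ways): 70·16 = 1120.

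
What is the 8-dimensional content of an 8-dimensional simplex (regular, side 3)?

Volume = 3^8 · √(9/2^8) / 8! ≈ 0.0305106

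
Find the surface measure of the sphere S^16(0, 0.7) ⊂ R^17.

S_17(0.7) = 2·π^(17/2)·(0.7)^16 / Γ(17/2) ≈ 0.00796487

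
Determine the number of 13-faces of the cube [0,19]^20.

Number of 13-faces = C(20,13) · 2^(20-13) = 77520 · 128 = 9922560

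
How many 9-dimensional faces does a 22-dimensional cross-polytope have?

f_9(22-orthoplex) = 2^10 · (22 choose 10) = 662165504.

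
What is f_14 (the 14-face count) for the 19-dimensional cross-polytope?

An n-cross-polytope has 2^(k+1)·C(n,k+1) k-faces. Here 2^15·C(19,15) = 32768·3876 = 127008768.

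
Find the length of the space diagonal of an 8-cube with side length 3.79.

Diagonal = √8 · 3.79 ≈ 10.7197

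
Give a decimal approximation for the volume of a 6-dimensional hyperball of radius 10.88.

The n-ball volume is π^(n/2)·r^n/Γ(n/2+1). With n=6, r=10.88: V ≈ 8.57179e+06.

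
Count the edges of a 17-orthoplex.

An n-cross-polytope has 2^(k+1)·C(n,k+1) k-faces. Here 2^2·C(17,2) = 4·136 = 544.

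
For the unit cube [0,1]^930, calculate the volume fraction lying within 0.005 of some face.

1 - (1 - 2·0.005)^930 = 1 - 0.99^930 ≈ 0.999913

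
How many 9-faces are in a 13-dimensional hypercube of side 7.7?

An n-cube has C(n,k)·2^(n-k) k-faces. Here C(13,9)·2^4 = 715·16 = 11440.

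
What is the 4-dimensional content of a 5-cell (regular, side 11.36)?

Volume = 11.36^4 · √(5/2^4) / 4! ≈ 387.907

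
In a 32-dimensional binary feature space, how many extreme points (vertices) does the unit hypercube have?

An n-cube has 2^n vertices; for n = 32 that is 2^32 = 4294967296.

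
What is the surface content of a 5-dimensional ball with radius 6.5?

S_5(6.5) = 2·π^(5/2)·(6.5)^4 / Γ(5/2) = 28561·π^2/6 ≈ 46981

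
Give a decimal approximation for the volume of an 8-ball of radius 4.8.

The n-ball volume is π^(n/2)·r^n/Γ(n/2+1). With n=8, r=4.8: V ≈ 1.14372e+06.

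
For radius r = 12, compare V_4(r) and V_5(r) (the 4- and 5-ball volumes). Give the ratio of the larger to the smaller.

V_4(12) ≈ 102328, V_5(12) ≈ 1.3098e+06. The 5-ball is larger by a factor of 12.8.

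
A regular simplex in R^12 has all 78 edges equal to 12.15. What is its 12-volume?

V = (12.15^12 / 12!) · √((12+1) / 2^12) ≈ 1217.22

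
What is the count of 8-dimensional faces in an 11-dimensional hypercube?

An n-cube has C(n,k)·2^(n-k) k-faces. Here C(11,8)·2^3 = 165·8 = 1320.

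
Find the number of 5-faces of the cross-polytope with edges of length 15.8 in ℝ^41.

f_5(41-orthoplex) = 2^6 · (41 choose 6) = 287768832.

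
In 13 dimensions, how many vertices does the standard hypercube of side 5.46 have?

The 13-cube has 2^13 = 8192 vertices.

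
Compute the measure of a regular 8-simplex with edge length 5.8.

V_8 = √(9) · 5.8^8 / (8! · 2^(8/2)) ≈ 5.95531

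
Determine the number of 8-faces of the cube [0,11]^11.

Number of 8-faces = C(11,8) · 2^(11-8) = 165 · 8 = 1320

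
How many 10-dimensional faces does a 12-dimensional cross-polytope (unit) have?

Number of 10-faces = 2^(10+1) · C(12,10+1) = 2048 · 12 = 24576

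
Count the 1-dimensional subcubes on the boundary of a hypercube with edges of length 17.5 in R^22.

An n-cube has C(n,k)·2^(n-k) k-faces. Here C(22,1)·2^21 = 22·2097152 = 46137344.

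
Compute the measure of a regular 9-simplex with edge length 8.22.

Volume = 8.22^9 · √(10/2^9) / 9! ≈ 65.9855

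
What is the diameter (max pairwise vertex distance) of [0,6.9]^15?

||(6.9,6.9,...,6.9)|| = √(15)·6.9 ≈ 26.7236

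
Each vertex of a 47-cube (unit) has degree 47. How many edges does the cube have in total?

Number of 1-faces = C(47,1)·2^(47-1) = 47·70368744177664 = 3307330976350208.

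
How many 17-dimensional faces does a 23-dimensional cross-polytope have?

Number of 17-faces = 2^(17+1) · C(23,17+1) = 262144 · 33649 = 8820883456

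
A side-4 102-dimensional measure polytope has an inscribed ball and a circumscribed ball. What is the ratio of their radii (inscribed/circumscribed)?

r_in = 4/2 (half the side); r_out = 4√102/2 (half the diagonal). Ratio = 1/√102 ≈ 0.0990148.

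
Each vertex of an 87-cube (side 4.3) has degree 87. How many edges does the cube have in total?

Each of the 2^87 = 154742504910672534362390528 vertices has degree 87; total edges = 87·2^87/2 = 6731298963614255244763987968.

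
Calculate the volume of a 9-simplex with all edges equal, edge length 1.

V_9 = √(10) · 1^9 / (9! · 2^(9/2)) ≈ 3.85125e-07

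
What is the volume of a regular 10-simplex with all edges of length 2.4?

V_10 = √(11) · 2.4^10 / (10! · 2^(10/2)) ≈ 0.000181091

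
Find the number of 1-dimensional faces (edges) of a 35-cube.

Number of 1-faces = C(35,1)·2^(35-1) = 35·17179869184 = 601295421440.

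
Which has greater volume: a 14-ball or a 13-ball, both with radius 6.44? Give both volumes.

V_14(6.44) ≈ 1.2648e+11. V_13(6.44) ≈ 2.9844e+10. The 14-ball is larger.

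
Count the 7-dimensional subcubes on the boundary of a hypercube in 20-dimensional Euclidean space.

Choose 7 of 20 axes to span the face (C(20,7) = 77520 ways), then fix each of the remaining 13 coordinates at one of its two extreme values (2^13 = 8192 ways): 77520·8192 = 635043840.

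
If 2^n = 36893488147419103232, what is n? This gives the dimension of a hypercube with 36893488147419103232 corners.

2^n = 36893488147419103232 ⇒ n = log_2(36893488147419103232) = 65.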